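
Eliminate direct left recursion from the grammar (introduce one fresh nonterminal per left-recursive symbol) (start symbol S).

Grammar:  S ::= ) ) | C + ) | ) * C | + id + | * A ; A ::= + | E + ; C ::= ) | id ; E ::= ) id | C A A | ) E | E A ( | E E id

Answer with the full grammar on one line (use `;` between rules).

S ::= ) ) | C + ) | ) * C | + id + | * A; A ::= + | E +; C ::= ) | id; E ::= ) id E' | C A A E' | ) E E'; E' ::= A ( E' | E id E' | ε

E is directly left-recursive.
For E: α = {A (, E id}, β = {) id, C A A, ) E}. Rewrite as E → β E' and E' → α E' | ε.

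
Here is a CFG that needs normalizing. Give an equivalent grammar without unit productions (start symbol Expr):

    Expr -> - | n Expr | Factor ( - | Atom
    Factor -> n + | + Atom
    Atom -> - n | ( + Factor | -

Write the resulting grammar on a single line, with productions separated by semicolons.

Unit pairs: Expr ⇒* {Atom}.
For each unit pair (A, B), copy every non-unit production of B to A, then drop all unit productions.

Expr -> - n | ( + Factor | - | n Expr | Factor ( -; Factor -> n + | + Atom; Atom -> - n | ( + Factor | -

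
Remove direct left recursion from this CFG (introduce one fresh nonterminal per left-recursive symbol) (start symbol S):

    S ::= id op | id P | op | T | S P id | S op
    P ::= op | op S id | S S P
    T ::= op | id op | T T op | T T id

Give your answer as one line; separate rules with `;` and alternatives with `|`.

Directly left-recursive nonterminals: S, T.
For S: α = {P id, op}, β = {id op, id P, op, T}. Rewrite as S → β S' and S' → α S' | ε.
For T: α = {T op, T id}, β = {op, id op}. Rewrite as T → β T' and T' → α T' | ε.

S ::= id op S' | id P S' | op S' | T S'; P ::= op | op S id | S S P; T ::= op T' | id op T'; S' ::= P id S' | op S' | ε; T' ::= T op T' | T id T' | ε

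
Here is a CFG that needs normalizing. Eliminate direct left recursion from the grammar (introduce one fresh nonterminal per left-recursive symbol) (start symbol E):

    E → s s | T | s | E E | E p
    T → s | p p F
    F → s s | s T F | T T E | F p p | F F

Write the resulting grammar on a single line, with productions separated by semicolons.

E → s s E' | T E' | s E'; T → s | p p F; F → s s F' | s T F F' | T T E F'; E' → E E' | p E' | ε; F' → p p F' | F F' | ε

E, F are directly left-recursive.
For E: α = {E, p}, β = {s s, T, s}. Rewrite as E → β E' and E' → α E' | ε.
For F: α = {p p, F}, β = {s s, s T F, T T E}. Rewrite as F → β F' and F' → α F' | ε.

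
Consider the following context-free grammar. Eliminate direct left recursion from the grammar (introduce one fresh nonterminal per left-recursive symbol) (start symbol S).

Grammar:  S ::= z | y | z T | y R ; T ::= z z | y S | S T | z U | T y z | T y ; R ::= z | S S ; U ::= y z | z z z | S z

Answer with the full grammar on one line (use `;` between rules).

S ::= z | y | z T | y R; T ::= z z T' | y S T' | S T T' | z U T'; R ::= z | S S; U ::= y z | z z z | S z; T' ::= y z T' | y T' | ε

Directly left-recursive nonterminal: T.
For T: α = {y z, y}, β = {z z, y S, S T, z U}. Rewrite as T → β T' and T' → α T' | ε.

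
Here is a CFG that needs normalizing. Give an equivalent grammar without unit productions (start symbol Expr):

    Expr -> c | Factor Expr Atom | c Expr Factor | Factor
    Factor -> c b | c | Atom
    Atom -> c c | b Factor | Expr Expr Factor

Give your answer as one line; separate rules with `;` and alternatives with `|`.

Expr -> c c | b Factor | Expr Expr Factor | c b | c | Factor Expr Atom | c Expr Factor; Factor -> c c | b Factor | Expr Expr Factor | c b | c; Atom -> c c | b Factor | Expr Expr Factor

Unit pairs: Expr ⇒* {Atom, Factor}; Factor ⇒* {Atom}.
For each unit pair (A, B), copy every non-unit production of B to A, then drop all unit productions.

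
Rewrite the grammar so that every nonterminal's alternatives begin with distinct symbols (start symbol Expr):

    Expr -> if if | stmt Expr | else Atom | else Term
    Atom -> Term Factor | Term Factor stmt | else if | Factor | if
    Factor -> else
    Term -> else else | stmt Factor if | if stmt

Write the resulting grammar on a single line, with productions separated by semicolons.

Expr has alternatives sharing prefix 'else': factor to Expr → else Expr1 with Expr1 → Atom | Term.
Atom has alternatives sharing prefix 'Term Factor': factor to Atom → Term Factor Atom1 with Atom1 → ε | stmt.

Expr -> if if | stmt Expr | else Expr1; Atom -> else if | Factor | if | Term Factor Atom1; Factor -> else; Term -> else else | stmt Factor if | if stmt; Expr1 -> Atom | Term; Atom1 -> ε | stmt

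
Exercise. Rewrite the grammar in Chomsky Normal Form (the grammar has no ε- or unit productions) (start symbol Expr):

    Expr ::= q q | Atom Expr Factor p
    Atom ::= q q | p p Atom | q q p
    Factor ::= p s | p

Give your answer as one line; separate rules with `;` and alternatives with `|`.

Expr ::= X1 X1 | Atom Y1; Atom ::= X1 X1 | X2 Y3 | X1 Y4; Factor ::= X2 X3 | p; X1 ::= q; X2 ::= p; X3 ::= s; Y1 ::= Expr Y2; Y2 ::= Factor X2; Y3 ::= X2 Atom; Y4 ::= X1 X2

Introduce a nonterminal for each terminal appearing in a rule of length ≥ 2: X1 → q, X2 → p, X3 → s.
Binarize each right-hand side of length ≥ 3 by chaining fresh nonterminals (Y1, Y2, …): affected rules were Expr → Atom Expr Factor X2; Atom → X2 X2 Atom; Atom → X1 X1 X2.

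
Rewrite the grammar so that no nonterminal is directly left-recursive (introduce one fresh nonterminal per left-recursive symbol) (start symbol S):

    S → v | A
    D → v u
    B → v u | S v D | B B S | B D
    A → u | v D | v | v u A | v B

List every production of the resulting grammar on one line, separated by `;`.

S → v | A; D → v u; B → v u B' | S v D B'; A → u | v D | v | v u A | v B; B' → B S B' | D B' | eps

Left recursion appears on B.
For B: α = {B S, D}, β = {v u, S v D}. Rewrite as B → β B' and B' → α B' | ε.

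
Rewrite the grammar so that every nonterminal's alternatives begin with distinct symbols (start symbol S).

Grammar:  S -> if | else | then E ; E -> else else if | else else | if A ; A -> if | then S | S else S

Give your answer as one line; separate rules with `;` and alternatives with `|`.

E has alternatives sharing prefix 'else else': factor to E → else else E' with E' → if | ε.

S -> if | else | then E; E -> if A | else else E'; A -> if | then S | S else S; E' -> if | ε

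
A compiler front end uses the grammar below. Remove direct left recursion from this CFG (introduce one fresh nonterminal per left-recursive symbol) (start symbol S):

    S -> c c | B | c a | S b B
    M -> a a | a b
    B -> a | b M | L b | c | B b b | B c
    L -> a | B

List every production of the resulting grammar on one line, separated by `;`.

S -> c c S' | B S' | c a S'; M -> a a | a b; B -> a B' | b M B' | L b B' | c B'; L -> a | B; S' -> b B S' | ε; B' -> b b B' | c B' | ε

Left recursion appears on S, B.
For S: α = {b B}, β = {c c, B, c a}. Rewrite as S → β S' and S' → α S' | ε.
For B: α = {b b, c}, β = {a, b M, L b, c}. Rewrite as B → β B' and B' → α B' | ε.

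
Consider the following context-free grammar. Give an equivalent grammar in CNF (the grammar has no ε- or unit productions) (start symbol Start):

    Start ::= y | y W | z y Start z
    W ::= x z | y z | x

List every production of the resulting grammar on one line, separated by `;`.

Introduce a nonterminal for each terminal appearing in a rule of length ≥ 2: X1 → y, X2 → z, X3 → x.
Binarize each right-hand side of length ≥ 3 by chaining fresh nonterminals (Y1, Y2, …): affected rules were Start → X2 X1 Start X2.

Start ::= y | X1 W | X2 Y1; W ::= X3 X2 | X1 X2 | x; X1 ::= y; X2 ::= z; X3 ::= x; Y1 ::= X1 Y2; Y2 ::= Start X2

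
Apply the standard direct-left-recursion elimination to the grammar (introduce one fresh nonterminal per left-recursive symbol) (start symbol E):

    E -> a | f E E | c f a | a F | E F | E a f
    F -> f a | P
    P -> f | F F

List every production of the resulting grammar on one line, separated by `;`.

E -> a E' | f E E E' | c f a E' | a F E'; F -> f a | P; P -> f | F F; E' -> F E' | a f E' | eps

E is directly left-recursive.
For E: α = {F, a f}, β = {a, f E E, c f a, a F}. Rewrite as E → β E' and E' → α E' | ε.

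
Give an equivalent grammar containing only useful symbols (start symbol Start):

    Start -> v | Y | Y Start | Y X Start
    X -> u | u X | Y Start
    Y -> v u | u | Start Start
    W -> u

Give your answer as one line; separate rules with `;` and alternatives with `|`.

Start -> v | Y | Y Start | Y X Start; X -> u | u X | Y Start; Y -> v u | u | Start Start

Generating nonterminals: {Start, W, X, Y}.
Reachable from Start after that: {Start, X, Y}.
Removed useless symbols: {W} and every production mentioning them.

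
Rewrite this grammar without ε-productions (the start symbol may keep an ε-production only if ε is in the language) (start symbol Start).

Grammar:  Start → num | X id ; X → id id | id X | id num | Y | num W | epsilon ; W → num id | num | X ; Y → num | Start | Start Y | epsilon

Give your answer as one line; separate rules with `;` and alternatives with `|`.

Nullable nonterminals: {W, X, Y}.
ε ∉ L(G), so no ε-production is kept.
Add the nullable-subset variants: Start → X id gives X id | id. X → id X gives id X | id. X → num W gives num W | num.

Start → num | X id | id; X → id id | id X | id | id num | Y | num W | num; W → num id | num | X; Y → num | Start | Start Y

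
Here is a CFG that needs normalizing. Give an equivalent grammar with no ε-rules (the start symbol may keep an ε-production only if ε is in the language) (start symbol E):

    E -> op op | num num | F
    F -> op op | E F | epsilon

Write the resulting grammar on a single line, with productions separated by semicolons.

The nullable symbols are {E, F}.
ε ∈ L(G) since E is nullable, so keep E → ε.
Expand every rule over subsets of its nullable positions: F → E F gives E F | E.

E -> op op | num num | F | ε; F -> op op | E F | E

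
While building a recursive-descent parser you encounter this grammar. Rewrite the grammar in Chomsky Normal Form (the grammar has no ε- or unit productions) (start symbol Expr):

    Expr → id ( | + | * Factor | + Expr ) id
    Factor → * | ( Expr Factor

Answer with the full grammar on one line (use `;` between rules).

Expr → X1 X2 | + | X3 Factor | X4 Y1; Factor → * | X2 Y3; X1 → id; X2 → (; X3 → *; X4 → +; X5 → ); Y1 → Expr Y2; Y2 → X5 X1; Y3 → Expr Factor

Introduce a nonterminal for each terminal appearing in a rule of length ≥ 2: X1 → id, X2 → (, X3 → *, X4 → +, X5 → ).
Binarize each right-hand side of length ≥ 3 by chaining fresh nonterminals (Y1, Y2, …): affected rules were Expr → X4 Expr X5 X1; Factor → X2 Expr Factor.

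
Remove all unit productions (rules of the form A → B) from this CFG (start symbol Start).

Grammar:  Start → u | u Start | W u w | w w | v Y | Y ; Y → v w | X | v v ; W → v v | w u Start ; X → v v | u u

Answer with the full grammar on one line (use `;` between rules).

Start → u | u Start | W u w | w w | v Y | v v | u u | v w; Y → v v | u u | v w; W → v v | w u Start; X → v v | u u

Unit pairs: Start ⇒* {X, Y}; Y ⇒* {X}.
Replace each nonterminal's rules with the union of the non-unit rules of every nonterminal it unit-derives.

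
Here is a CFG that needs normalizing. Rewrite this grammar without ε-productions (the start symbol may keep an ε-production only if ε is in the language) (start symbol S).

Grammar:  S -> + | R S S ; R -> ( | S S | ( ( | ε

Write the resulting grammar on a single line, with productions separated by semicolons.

The nullable symbols are {R}.
ε ∉ L(G), so no ε-production is kept.
Expand every rule over subsets of its nullable positions: S → R S S gives R S S | S S.

S -> + | R S S | S S; R -> ( | S S | ( (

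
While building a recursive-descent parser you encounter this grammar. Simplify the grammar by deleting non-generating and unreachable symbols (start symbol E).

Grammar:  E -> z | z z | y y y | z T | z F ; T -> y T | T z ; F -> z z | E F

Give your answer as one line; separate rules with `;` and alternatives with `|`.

E -> z | z z | y y y | z F; F -> z z | E F

Generating nonterminals: {E, F}.
Reachable from E after that: {E, F}.
Removed useless symbols: {T} and every production mentioning them.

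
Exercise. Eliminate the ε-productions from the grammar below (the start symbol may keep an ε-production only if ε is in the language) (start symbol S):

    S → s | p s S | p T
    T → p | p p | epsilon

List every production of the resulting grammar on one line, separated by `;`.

Nullable set = {T}.
ε ∉ L(G), so no ε-production is kept.
For each production, add variants omitting each subset of nullable occurrences: S → p T gives p T | p.

S → s | p s S | p T | p; T → p | p p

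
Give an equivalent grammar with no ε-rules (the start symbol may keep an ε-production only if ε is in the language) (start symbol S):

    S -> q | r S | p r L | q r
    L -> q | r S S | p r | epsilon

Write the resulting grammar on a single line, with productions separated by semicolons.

Nullable nonterminals: {L}.
ε ∉ L(G), so no ε-production is kept.
Add the nullable-subset variants: S → p r L gives p r L | p r.

S -> q | r S | p r L | p r | q r; L -> q | r S S | p r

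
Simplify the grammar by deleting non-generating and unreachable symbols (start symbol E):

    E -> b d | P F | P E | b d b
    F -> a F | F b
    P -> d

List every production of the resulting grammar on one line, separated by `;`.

E -> b d | P E | b d b; P -> d

Generating nonterminals: {E, P}.
Reachable from E after that: {E, P}.
Removed useless symbols: {F} and every production mentioning them.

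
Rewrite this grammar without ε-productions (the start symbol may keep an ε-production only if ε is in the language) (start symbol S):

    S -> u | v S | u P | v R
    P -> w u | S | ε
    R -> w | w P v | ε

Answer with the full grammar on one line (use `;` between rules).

S -> u | v S | u P | v R | v; P -> w u | S; R -> w | w P v | w v

Nullable set = {P, R}.
ε ∉ L(G), so no ε-production is kept.
Expand every rule over subsets of its nullable positions: S → v R gives v R | v. R → w P v gives w P v | w v.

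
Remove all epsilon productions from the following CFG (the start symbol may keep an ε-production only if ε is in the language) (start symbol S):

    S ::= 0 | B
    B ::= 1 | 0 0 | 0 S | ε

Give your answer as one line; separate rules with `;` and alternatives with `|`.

S ::= 0 | B | ε; B ::= 1 | 0 0 | 0 S | 0

Nullable nonterminals: {B, S}.
ε ∈ L(G) since S is nullable, so keep S → ε.
For each production, add variants omitting each subset of nullable occurrences: B → 0 S gives 0 S | 0.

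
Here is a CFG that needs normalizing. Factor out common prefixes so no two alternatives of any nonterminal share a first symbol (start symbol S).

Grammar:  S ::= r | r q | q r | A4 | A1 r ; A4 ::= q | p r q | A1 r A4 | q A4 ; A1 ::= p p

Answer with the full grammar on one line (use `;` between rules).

S has alternatives sharing prefix 'r': factor to S → r S' with S' → ε | q.
A4 has alternatives sharing prefix 'q': factor to A4 → q A4' with A4' → ε | A4.

S ::= q r | A4 | A1 r | r S'; A4 ::= p r q | A1 r A4 | q A4'; A1 ::= p p; S' ::= eps | q; A4' ::= eps | A4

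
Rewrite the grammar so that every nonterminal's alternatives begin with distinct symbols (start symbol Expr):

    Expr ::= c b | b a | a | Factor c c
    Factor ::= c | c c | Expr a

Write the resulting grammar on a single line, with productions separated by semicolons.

Expr ::= c b | b a | a | Factor c c; Factor ::= Expr a | c Factor1; Factor1 ::= epsilon | c

Factor has alternatives sharing prefix 'c': factor to Factor → c Factor1 with Factor1 → ε | c.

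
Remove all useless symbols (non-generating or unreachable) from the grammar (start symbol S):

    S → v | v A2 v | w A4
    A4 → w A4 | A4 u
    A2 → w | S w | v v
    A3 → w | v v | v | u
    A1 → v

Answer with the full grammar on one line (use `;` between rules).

S → v | v A2 v; A2 → w | S w | v v

Generating nonterminals: {A1, A2, A3, S}.
Reachable from S after that: {A2, S}.
Removed useless symbols: {A1, A3, A4} and every production mentioning them.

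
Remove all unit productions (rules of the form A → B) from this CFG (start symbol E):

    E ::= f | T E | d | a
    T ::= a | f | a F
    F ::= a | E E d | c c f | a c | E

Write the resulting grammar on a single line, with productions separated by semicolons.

Unit pairs: F ⇒* {E}.
Replace each nonterminal's rules with the union of the non-unit rules of every nonterminal it unit-derives.

E ::= f | T E | d | a; T ::= a | f | a F; F ::= f | T E | d | a | E E d | c c f | a c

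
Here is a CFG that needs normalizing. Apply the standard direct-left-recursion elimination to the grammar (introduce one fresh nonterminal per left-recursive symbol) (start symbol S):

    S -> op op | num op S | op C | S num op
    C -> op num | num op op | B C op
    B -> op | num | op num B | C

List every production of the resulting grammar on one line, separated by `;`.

S -> op op S' | num op S S' | op C S'; C -> op num | num op op | B C op; B -> op | num | op num B | C; S' -> num op S' | ε

Left recursion appears on S.
For S: α = {num op}, β = {op op, num op S, op C}. Rewrite as S → β S' and S' → α S' | ε.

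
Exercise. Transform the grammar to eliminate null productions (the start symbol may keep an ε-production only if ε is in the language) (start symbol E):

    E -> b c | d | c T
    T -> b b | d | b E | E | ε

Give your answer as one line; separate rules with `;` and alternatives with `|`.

E -> b c | d | c T | c; T -> b b | d | b E | E

Nullable nonterminals: {T}.
ε ∉ L(G), so no ε-production is kept.
Add the nullable-subset variants: E → c T gives c T | c.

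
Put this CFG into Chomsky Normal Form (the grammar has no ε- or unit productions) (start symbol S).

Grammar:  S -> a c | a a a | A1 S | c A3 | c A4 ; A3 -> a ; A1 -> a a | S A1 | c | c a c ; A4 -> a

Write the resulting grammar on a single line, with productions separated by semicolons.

Introduce a nonterminal for each terminal appearing in a rule of length ≥ 2: X1 → a, X2 → c.
Binarize each right-hand side of length ≥ 3 by chaining fresh nonterminals (Y1, Y2, …): affected rules were S → X1 X1 X1; A1 → X2 X1 X2.

S -> X1 X2 | X1 Y1 | A1 S | X2 A3 | X2 A4; A3 -> a; A1 -> X1 X1 | S A1 | c | X2 Y2; A4 -> a; X1 -> a; X2 -> c; Y1 -> X1 X1; Y2 -> X1 X2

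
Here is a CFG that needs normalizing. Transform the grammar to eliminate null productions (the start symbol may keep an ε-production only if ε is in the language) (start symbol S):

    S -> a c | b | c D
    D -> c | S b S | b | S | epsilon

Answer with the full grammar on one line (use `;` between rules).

Nullable set = {D}.
ε ∉ L(G), so no ε-production is kept.
Add the nullable-subset variants: S → c D gives c D | c.

S -> a c | b | c D | c; D -> c | S b S | b | S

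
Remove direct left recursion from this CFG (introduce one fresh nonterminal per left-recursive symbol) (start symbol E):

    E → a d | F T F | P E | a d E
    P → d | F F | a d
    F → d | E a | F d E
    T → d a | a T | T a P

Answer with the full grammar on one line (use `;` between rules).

E → a d | F T F | P E | a d E; P → d | F F | a d; F → d F' | E a F'; T → d a T' | a T T'; F' → d E F' | ε; T' → a P T' | ε

F, T are directly left-recursive.
For F: α = {d E}, β = {d, E a}. Rewrite as F → β F' and F' → α F' | ε.
For T: α = {a P}, β = {d a, a T}. Rewrite as T → β T' and T' → α T' | ε.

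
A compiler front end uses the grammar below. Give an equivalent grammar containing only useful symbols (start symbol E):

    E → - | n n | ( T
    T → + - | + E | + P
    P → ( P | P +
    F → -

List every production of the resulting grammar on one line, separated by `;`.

E → - | n n | ( T; T → + - | + E

Generating nonterminals: {E, F, T}.
Reachable from E after that: {E, T}.
Removed useless symbols: {F, P} and every production mentioning them.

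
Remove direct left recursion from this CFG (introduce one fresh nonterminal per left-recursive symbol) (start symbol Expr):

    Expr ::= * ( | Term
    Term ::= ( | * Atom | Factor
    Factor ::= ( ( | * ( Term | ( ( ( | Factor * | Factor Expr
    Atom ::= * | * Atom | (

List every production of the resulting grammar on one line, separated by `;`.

Factor is directly left-recursive.
For Factor: α = {*, Expr}, β = {( (, * ( Term, ( ( (}. Rewrite as Factor → β Factor1 and Factor1 → α Factor1 | ε.

Expr ::= * ( | Term; Term ::= ( | * Atom | Factor; Factor ::= ( ( Factor1 | * ( Term Factor1 | ( ( ( Factor1; Atom ::= * | * Atom | (; Factor1 ::= * Factor1 | Expr Factor1 | ε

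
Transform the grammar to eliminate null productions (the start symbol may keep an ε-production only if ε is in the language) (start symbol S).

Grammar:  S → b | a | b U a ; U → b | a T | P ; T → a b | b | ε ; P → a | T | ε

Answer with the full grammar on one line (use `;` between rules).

S → b | a | b U a | b a; U → b | a T | a | P; T → a b | b; P → a | T

The nullable symbols are {P, T, U}.
ε ∉ L(G), so no ε-production is kept.
For each production, add variants omitting each subset of nullable occurrences: S → b U a gives b U a | b a. U → a T gives a T | a.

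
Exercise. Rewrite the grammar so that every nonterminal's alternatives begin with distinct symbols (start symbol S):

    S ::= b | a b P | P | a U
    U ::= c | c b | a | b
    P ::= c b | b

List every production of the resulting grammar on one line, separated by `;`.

S ::= b | P | a S'; U ::= a | b | c U'; P ::= c b | b; S' ::= b P | U; U' ::= ε | b

S has alternatives sharing prefix 'a': factor to S → a S' with S' → b P | U.
U has alternatives sharing prefix 'c': factor to U → c U' with U' → ε | b.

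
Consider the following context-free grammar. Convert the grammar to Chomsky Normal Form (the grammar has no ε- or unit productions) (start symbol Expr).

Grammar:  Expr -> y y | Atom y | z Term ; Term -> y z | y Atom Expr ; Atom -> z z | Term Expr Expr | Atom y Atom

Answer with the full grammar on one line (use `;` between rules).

Introduce a nonterminal for each terminal appearing in a rule of length ≥ 2: X1 → y, X2 → z.
Binarize each right-hand side of length ≥ 3 by chaining fresh nonterminals (Y1, Y2, …): affected rules were Term → X1 Atom Expr; Atom → Term Expr Expr; Atom → Atom X1 Atom.

Expr -> X1 X1 | Atom X1 | X2 Term; Term -> X1 X2 | X1 Y1; Atom -> X2 X2 | Term Y2 | Atom Y3; X1 -> y; X2 -> z; Y1 -> Atom Expr; Y2 -> Expr Expr; Y3 -> X1 Atom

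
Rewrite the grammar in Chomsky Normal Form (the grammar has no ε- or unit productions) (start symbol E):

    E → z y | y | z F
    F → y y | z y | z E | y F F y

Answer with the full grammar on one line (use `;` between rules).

E → X1 X2 | y | X1 F; F → X2 X2 | X1 X2 | X1 E | X2 Y1; X1 → z; X2 → y; Y1 → F Y2; Y2 → F X2

Introduce a nonterminal for each terminal appearing in a rule of length ≥ 2: X1 → z, X2 → y.
Binarize each right-hand side of length ≥ 3 by chaining fresh nonterminals (Y1, Y2, …): affected rules were F → X2 F F X2.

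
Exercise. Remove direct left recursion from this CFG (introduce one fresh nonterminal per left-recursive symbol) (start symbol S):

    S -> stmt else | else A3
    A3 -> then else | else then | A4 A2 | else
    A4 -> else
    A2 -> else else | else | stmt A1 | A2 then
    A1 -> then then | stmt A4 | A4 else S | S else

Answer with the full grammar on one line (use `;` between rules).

A2 is directly left-recursive.
For A2: α = {then}, β = {else else, else, stmt A1}. Rewrite as A2 → β A2' and A2' → α A2' | ε.

S -> stmt else | else A3; A3 -> then else | else then | A4 A2 | else; A4 -> else; A2 -> else else A2' | else A2' | stmt A1 A2'; A1 -> then then | stmt A4 | A4 else S | S else; A2' -> then A2' | eps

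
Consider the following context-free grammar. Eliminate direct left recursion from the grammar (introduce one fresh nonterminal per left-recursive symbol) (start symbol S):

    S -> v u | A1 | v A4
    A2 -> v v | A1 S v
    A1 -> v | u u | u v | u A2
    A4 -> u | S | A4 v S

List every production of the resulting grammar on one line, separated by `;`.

S -> v u | A1 | v A4; A2 -> v v | A1 S v; A1 -> v | u u | u v | u A2; A4 -> u A4' | S A4'; A4' -> v S A4' | ε

Directly left-recursive nonterminal: A4.
For A4: α = {v S}, β = {u, S}. Rewrite as A4 → β A4' and A4' → α A4' | ε.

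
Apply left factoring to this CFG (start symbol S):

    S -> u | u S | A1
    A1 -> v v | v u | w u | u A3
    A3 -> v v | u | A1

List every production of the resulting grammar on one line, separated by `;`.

S -> A1 | u S'; A1 -> w u | u A3 | v A1'; A3 -> v v | u | A1; S' -> ε | S; A1' -> v | u

S has alternatives sharing prefix 'u': factor to S → u S' with S' → ε | S.
A1 has alternatives sharing prefix 'v': factor to A1 → v A1' with A1' → v | u.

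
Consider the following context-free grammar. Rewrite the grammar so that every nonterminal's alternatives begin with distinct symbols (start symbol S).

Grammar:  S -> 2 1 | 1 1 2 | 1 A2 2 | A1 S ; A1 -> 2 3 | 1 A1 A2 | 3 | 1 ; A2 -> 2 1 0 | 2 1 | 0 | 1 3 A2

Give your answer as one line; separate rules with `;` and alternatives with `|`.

S -> 2 1 | A1 S | 1 S'; A1 -> 2 3 | 3 | 1 A1'; A2 -> 0 | 1 3 A2 | 2 1 A2'; S' -> 1 2 | A2 2; A1' -> A1 A2 | epsilon; A2' -> 0 | epsilon

S has alternatives sharing prefix '1': factor to S → 1 S' with S' → 1 2 | A2 2.
A1 has alternatives sharing prefix '1': factor to A1 → 1 A1' with A1' → A1 A2 | ε.
A2 has alternatives sharing prefix '2 1': factor to A2 → 2 1 A2' with A2' → 0 | ε.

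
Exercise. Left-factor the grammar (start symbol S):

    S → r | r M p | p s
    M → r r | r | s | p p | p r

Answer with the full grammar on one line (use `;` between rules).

S → p s | r S'; M → s | r M' | p M''; S' → ε | M p; M' → r | ε; M'' → p | r

S has alternatives sharing prefix 'r': factor to S → r S' with S' → ε | M p.
M has alternatives sharing prefix 'r': factor to M → r M' with M' → r | ε.
M has alternatives sharing prefix 'p': factor to M → p M'' with M'' → p | r.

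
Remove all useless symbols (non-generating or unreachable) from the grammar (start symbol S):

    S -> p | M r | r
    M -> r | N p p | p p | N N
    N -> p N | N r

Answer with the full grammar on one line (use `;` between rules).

S -> p | M r | r; M -> r | p p

Generating nonterminals: {M, S}.
Reachable from S after that: {M, S}.
Removed useless symbols: {N} and every production mentioning them.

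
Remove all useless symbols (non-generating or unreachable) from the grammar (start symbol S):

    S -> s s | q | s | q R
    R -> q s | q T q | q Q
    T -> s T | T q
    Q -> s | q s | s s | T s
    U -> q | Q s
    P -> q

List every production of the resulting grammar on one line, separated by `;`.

Generating nonterminals: {P, Q, R, S, U}.
Reachable from S after that: {Q, R, S}.
Removed useless symbols: {P, T, U} and every production mentioning them.

S -> s s | q | s | q R; R -> q s | q Q; Q -> s | q s | s s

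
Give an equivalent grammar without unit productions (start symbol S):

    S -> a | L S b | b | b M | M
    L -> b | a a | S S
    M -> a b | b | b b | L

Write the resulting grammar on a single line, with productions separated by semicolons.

Unit pairs: M ⇒* {L}; S ⇒* {L, M}.
For every A with A ⇒* B via unit rules, add B's non-unit alternatives to A; then delete every rule of the form X → Y.

S -> b | a a | S S | a | L S b | b M | a b | b b; L -> b | a a | S S; M -> b | a a | S S | a b | b b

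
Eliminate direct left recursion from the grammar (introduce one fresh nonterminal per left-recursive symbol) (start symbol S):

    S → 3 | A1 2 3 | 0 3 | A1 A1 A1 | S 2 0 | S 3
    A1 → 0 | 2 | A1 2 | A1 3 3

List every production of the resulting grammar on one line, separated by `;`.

S → 3 S' | A1 2 3 S' | 0 3 S' | A1 A1 A1 S'; A1 → 0 A1' | 2 A1'; S' → 2 0 S' | 3 S' | ε; A1' → 2 A1' | 3 3 A1' | ε

S, A1 are directly left-recursive.
For S: α = {2 0, 3}, β = {3, A1 2 3, 0 3, A1 A1 A1}. Rewrite as S → β S' and S' → α S' | ε.
For A1: α = {2, 3 3}, β = {0, 2}. Rewrite as A1 → β A1' and A1' → α A1' | ε.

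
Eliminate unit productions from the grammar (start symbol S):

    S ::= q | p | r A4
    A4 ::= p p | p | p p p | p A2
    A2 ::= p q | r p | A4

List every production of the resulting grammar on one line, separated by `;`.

S ::= q | p | r A4; A4 ::= p p | p | p p p | p A2; A2 ::= p p | p | p p p | p A2 | p q | r p

Unit pairs: A2 ⇒* {A4}.
For every A with A ⇒* B via unit rules, add B's non-unit alternatives to A; then delete every rule of the form X → Y.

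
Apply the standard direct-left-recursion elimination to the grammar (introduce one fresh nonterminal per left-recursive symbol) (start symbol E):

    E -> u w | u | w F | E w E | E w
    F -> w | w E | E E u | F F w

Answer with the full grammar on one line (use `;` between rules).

Left recursion appears on E, F.
For E: α = {w E, w}, β = {u w, u, w F}. Rewrite as E → β E' and E' → α E' | ε.
For F: α = {F w}, β = {w, w E, E E u}. Rewrite as F → β F' and F' → α F' | ε.

E -> u w E' | u E' | w F E'; F -> w F' | w E F' | E E u F'; E' -> w E E' | w E' | ε; F' -> F w F' | ε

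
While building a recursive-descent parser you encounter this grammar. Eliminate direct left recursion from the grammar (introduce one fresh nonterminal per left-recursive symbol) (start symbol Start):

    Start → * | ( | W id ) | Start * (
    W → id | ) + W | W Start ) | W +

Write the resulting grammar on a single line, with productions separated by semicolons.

Start → * Start1 | ( Start1 | W id ) Start1; W → id W1 | ) + W W1; Start1 → * ( Start1 | ε; W1 → Start ) W1 | + W1 | ε

Start, W are directly left-recursive.
For Start: α = {* (}, β = {*, (, W id )}. Rewrite as Start → β Start1 and Start1 → α Start1 | ε.
For W: α = {Start ), +}, β = {id, ) + W}. Rewrite as W → β W1 and W1 → α W1 | ε.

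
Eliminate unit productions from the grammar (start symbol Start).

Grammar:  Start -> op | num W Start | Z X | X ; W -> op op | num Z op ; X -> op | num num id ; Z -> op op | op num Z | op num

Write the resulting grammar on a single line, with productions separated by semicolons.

Unit pairs: Start ⇒* {X}.
For each unit pair (A, B), copy every non-unit production of B to A, then drop all unit productions.

Start -> op | num W Start | Z X | num num id; W -> op op | num Z op; X -> op | num num id; Z -> op op | op num Z | op num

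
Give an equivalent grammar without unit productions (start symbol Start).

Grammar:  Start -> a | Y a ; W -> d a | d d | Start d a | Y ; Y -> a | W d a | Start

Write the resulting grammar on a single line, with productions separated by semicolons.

Start -> a | Y a; W -> a | Y a | W d a | d a | d d | Start d a; Y -> a | Y a | W d a

Unit pairs: W ⇒* {Start, Y}; Y ⇒* {Start}.
Replace each nonterminal's rules with the union of the non-unit rules of every nonterminal it unit-derives.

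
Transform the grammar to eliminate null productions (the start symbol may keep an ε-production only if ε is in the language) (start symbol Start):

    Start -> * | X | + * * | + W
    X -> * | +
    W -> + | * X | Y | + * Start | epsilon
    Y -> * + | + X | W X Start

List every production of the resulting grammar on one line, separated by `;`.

Start -> * | X | + * * | + W | +; X -> * | +; W -> + | * X | Y | + * Start; Y -> * + | + X | W X Start | X Start

The nullable symbols are {W}.
ε ∉ L(G), so no ε-production is kept.
Expand every rule over subsets of its nullable positions: Start → + W gives + W | +. Y → W X Start gives W X Start | X Start.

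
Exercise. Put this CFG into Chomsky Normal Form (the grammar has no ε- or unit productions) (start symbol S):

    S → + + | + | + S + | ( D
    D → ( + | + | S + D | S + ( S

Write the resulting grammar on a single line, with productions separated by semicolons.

Introduce a nonterminal for each terminal appearing in a rule of length ≥ 2: X1 → +, X2 → (.
Binarize each right-hand side of length ≥ 3 by chaining fresh nonterminals (Y1, Y2, …): affected rules were S → X1 S X1; D → S X1 D; D → S X1 X2 S.

S → X1 X1 | + | X1 Y1 | X2 D; D → X2 X1 | + | S Y2 | S Y3; X1 → +; X2 → (; Y1 → S X1; Y2 → X1 D; Y3 → X1 Y4; Y4 → X2 S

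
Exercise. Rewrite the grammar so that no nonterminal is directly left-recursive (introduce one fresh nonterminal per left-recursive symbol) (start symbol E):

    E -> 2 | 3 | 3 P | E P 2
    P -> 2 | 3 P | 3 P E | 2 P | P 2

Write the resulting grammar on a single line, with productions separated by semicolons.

Left recursion appears on E, P.
For E: α = {P 2}, β = {2, 3, 3 P}. Rewrite as E → β E' and E' → α E' | ε.
For P: α = {2}, β = {2, 3 P, 3 P E, 2 P}. Rewrite as P → β P' and P' → α P' | ε.

E -> 2 E' | 3 E' | 3 P E'; P -> 2 P' | 3 P P' | 3 P E P' | 2 P P'; E' -> P 2 E' | ε; P' -> 2 P' | ε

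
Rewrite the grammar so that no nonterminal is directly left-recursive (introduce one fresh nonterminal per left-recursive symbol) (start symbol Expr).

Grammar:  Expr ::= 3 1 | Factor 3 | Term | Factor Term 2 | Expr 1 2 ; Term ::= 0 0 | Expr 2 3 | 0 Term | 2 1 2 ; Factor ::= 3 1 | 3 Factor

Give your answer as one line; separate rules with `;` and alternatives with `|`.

Left recursion appears on Expr.
For Expr: α = {1 2}, β = {3 1, Factor 3, Term, Factor Term 2}. Rewrite as Expr → β Expr1 and Expr1 → α Expr1 | ε.

Expr ::= 3 1 Expr1 | Factor 3 Expr1 | Term Expr1 | Factor Term 2 Expr1; Term ::= 0 0 | Expr 2 3 | 0 Term | 2 1 2; Factor ::= 3 1 | 3 Factor; Expr1 ::= 1 2 Expr1 | ε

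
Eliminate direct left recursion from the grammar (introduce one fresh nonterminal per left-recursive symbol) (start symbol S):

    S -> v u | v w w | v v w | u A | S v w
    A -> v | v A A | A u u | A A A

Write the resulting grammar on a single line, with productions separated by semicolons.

Directly left-recursive nonterminals: S, A.
For S: α = {v w}, β = {v u, v w w, v v w, u A}. Rewrite as S → β S' and S' → α S' | ε.
For A: α = {u u, A A}, β = {v, v A A}. Rewrite as A → β A' and A' → α A' | ε.

S -> v u S' | v w w S' | v v w S' | u A S'; A -> v A' | v A A A'; S' -> v w S' | eps; A' -> u u A' | A A A' | eps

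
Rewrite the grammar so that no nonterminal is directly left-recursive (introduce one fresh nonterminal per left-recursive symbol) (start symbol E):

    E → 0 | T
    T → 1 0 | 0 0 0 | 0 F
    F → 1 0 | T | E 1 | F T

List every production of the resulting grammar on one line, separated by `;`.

Left recursion appears on F.
For F: α = {T}, β = {1 0, T, E 1}. Rewrite as F → β F' and F' → α F' | ε.

E → 0 | T; T → 1 0 | 0 0 0 | 0 F; F → 1 0 F' | T F' | E 1 F'; F' → T F' | ε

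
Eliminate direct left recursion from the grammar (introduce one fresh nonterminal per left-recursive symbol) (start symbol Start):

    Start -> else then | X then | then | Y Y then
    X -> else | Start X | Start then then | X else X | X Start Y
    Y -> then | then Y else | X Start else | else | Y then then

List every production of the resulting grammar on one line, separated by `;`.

Start -> else then | X then | then | Y Y then; X -> else X1 | Start X X1 | Start then then X1; Y -> then Y1 | then Y else Y1 | X Start else Y1 | else Y1; X1 -> else X X1 | Start Y X1 | ε; Y1 -> then then Y1 | ε

Directly left-recursive nonterminals: X, Y.
For X: α = {else X, Start Y}, β = {else, Start X, Start then then}. Rewrite as X → β X1 and X1 → α X1 | ε.
For Y: α = {then then}, β = {then, then Y else, X Start else, else}. Rewrite as Y → β Y1 and Y1 → α Y1 | ε.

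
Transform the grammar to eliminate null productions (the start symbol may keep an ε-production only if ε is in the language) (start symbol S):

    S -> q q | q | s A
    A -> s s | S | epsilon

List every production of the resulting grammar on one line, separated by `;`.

S -> q q | q | s A | s; A -> s s | S

Nullable nonterminals: {A}.
ε ∉ L(G), so no ε-production is kept.
For each production, add variants omitting each subset of nullable occurrences: S → s A gives s A | s.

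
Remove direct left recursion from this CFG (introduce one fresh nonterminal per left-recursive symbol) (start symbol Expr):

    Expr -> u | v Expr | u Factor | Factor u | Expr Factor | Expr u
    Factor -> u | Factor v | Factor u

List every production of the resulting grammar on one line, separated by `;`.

Expr -> u Expr1 | v Expr Expr1 | u Factor Expr1 | Factor u Expr1; Factor -> u Factor1; Expr1 -> Factor Expr1 | u Expr1 | ε; Factor1 -> v Factor1 | u Factor1 | ε

Left recursion appears on Expr, Factor.
For Expr: α = {Factor, u}, β = {u, v Expr, u Factor, Factor u}. Rewrite as Expr → β Expr1 and Expr1 → α Expr1 | ε.
For Factor: α = {v, u}, β = {u}. Rewrite as Factor → β Factor1 and Factor1 → α Factor1 | ε.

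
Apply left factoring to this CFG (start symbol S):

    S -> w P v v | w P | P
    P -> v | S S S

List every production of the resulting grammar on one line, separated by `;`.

S -> P | w P S'; P -> v | S S S; S' -> v v | ε

S has alternatives sharing prefix 'w P': factor to S → w P S' with S' → v v | ε.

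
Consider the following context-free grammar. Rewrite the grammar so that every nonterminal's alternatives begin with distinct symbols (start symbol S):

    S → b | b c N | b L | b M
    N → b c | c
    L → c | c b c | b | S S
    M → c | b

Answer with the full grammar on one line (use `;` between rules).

S has alternatives sharing prefix 'b': factor to S → b S' with S' → ε | c N | L | M.
L has alternatives sharing prefix 'c': factor to L → c L' with L' → ε | b c.

S → b S'; N → b c | c; L → b | S S | c L'; M → c | b; S' → ε | c N | L | M; L' → ε | b c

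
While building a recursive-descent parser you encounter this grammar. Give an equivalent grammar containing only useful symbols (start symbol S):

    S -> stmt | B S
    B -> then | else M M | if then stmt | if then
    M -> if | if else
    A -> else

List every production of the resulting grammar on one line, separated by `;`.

Generating nonterminals: {A, B, M, S}.
Reachable from S after that: {B, M, S}.
Removed useless symbols: {A} and every production mentioning them.

S -> stmt | B S; B -> then | else M M | if then stmt | if then; M -> if | if else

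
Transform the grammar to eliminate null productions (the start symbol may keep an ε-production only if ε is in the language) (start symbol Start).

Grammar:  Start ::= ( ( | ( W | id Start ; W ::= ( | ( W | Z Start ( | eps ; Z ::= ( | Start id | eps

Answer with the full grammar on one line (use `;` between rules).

Start ::= ( ( | ( W | ( | id Start; W ::= ( | ( W | Z Start ( | Start (; Z ::= ( | Start id

Nullable set = {W, Z}.
ε ∉ L(G), so no ε-production is kept.
Add the nullable-subset variants: Start → ( W gives ( W | (. W → Z Start ( gives Z Start ( | Start (.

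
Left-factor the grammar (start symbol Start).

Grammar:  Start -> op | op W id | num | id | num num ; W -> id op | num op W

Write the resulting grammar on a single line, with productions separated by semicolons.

Start -> id | op Start1 | num Start2; W -> id op | num op W; Start1 -> ε | W id; Start2 -> ε | num

Start has alternatives sharing prefix 'op': factor to Start → op Start1 with Start1 → ε | W id.
Start has alternatives sharing prefix 'num': factor to Start → num Start2 with Start2 → ε | num.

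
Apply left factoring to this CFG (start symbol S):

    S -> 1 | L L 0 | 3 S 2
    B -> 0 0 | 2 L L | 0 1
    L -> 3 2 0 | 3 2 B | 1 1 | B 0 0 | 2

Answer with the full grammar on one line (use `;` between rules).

B has alternatives sharing prefix '0': factor to B → 0 B' with B' → 0 | 1.
L has alternatives sharing prefix '3 2': factor to L → 3 2 L' with L' → 0 | B.

S -> 1 | L L 0 | 3 S 2; B -> 2 L L | 0 B'; L -> 1 1 | B 0 0 | 2 | 3 2 L'; B' -> 0 | 1; L' -> 0 | B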